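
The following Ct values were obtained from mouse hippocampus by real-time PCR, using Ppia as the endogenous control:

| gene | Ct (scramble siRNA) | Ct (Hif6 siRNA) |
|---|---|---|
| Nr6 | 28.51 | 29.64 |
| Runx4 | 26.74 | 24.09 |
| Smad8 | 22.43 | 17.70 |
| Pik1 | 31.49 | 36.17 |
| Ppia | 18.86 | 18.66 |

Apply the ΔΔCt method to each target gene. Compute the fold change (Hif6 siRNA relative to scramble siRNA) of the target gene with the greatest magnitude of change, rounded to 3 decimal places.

0.034

Nr6: ΔΔCt = (29.64−18.66) − (28.51−18.86) = 10.98 − 9.65 = 1.33; fold change = 2^-1.33 = 0.398
Runx4: ΔΔCt = (24.09−18.66) − (26.74−18.86) = 5.43 − 7.88 = -2.45; fold change = 2^2.45 = 5.464
Smad8: ΔΔCt = (17.70−18.66) − (22.43−18.86) = -0.96 − 3.57 = -4.53; fold change = 2^4.53 = 23.103
Pik1: ΔΔCt = (36.17−18.66) − (31.49−18.86) = 17.51 − 12.63 = 4.88; fold change = 2^-4.88 = 0.034
Pik1 has the largest |ΔΔCt| = 4.88.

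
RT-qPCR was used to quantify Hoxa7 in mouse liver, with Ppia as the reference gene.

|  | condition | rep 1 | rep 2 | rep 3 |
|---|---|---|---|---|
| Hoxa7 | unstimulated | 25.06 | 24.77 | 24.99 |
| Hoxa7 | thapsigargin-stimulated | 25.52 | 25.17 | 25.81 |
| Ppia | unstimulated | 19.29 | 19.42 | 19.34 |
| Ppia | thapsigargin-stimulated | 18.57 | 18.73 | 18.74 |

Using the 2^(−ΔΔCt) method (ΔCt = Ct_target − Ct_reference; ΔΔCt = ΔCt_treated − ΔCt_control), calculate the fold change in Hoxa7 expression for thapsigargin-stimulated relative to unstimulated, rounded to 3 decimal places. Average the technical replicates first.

Mean Ct: Hoxa7 unstimulated 24.940; Hoxa7 thapsigargin-stimulated 25.500; Ppia unstimulated 19.350; Ppia thapsigargin-stimulated 18.680
ΔCt(unstimulated) = 24.940 − 19.350 = 5.590
ΔCt(thapsigargin-stimulated) = 25.500 − 18.680 = 6.820
ΔΔCt = 6.820 − 5.590 = 1.230
Fold change = 2^(−1.230) = 0.4263

0.426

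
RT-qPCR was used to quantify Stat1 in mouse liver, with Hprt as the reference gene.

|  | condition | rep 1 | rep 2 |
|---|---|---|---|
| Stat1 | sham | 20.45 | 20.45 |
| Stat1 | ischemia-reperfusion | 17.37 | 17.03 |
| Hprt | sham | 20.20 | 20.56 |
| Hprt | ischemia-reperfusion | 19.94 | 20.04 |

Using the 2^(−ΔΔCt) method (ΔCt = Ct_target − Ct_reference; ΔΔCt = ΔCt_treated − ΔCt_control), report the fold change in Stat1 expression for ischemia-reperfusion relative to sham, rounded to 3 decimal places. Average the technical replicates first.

Mean Ct: Stat1 sham 20.450; Stat1 ischemia-reperfusion 17.200; Hprt sham 20.380; Hprt ischemia-reperfusion 19.990
ΔCt(sham) = 20.450 − 20.380 = 0.070
ΔCt(ischemia-reperfusion) = 17.200 − 19.990 = -2.790
ΔΔCt = -2.790 − 0.070 = -2.860
Fold change = 2^(−(-2.860)) = 2^2.860 = 7.2602

7.260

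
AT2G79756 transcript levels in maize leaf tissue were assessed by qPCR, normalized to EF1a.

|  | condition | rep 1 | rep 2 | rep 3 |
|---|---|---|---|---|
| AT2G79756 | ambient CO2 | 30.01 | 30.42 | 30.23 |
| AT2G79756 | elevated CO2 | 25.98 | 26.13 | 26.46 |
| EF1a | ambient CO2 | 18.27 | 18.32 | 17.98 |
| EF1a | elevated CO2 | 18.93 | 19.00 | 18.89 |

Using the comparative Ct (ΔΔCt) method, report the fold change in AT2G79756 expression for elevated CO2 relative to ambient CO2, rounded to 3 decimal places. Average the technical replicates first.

Mean Ct: AT2G79756 ambient CO2 30.220; AT2G79756 elevated CO2 26.190; EF1a ambient CO2 18.190; EF1a elevated CO2 18.940
ΔCt(ambient CO2) = 30.220 − 18.190 = 12.030
ΔCt(elevated CO2) = 26.190 − 18.940 = 7.250
ΔΔCt = 7.250 − 12.030 = -4.780
Fold change = 2^(−(-4.780)) = 2^4.780 = 27.4741

27.474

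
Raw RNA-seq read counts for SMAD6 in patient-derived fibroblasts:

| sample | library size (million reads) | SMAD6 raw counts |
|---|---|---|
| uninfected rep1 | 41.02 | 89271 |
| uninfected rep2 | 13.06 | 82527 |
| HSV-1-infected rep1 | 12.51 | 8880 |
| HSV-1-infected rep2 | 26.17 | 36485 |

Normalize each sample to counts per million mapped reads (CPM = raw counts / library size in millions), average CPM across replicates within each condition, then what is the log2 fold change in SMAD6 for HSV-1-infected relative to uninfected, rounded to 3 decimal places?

-2.014

CPM(uninfected rep1) = 89271 / 41.02 = 2176.2799
CPM(uninfected rep2) = 82527 / 13.06 = 6319.0658
CPM(HSV-1-infected rep1) = 8880 / 12.51 = 709.8321
CPM(HSV-1-infected rep2) = 36485 / 26.17 = 1394.1536
mean CPM(uninfected) = 4247.6729; mean CPM(HSV-1-infected) = 1051.9929
Fold change = 1051.9929 / 4247.6729 = 0.24766
log2(0.24766) = -2.0135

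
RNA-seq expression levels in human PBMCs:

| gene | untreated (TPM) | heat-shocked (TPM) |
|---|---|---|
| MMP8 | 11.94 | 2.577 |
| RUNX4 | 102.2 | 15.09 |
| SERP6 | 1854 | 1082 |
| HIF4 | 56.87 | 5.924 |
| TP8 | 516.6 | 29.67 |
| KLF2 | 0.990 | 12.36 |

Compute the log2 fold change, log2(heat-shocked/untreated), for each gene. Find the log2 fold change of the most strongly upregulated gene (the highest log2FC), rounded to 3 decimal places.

log2(2.577/11.94) = -2.212  (MMP8)
log2(15.09/102.2) = -2.760  (RUNX4)
log2(1082/1854) = -0.777  (SERP6)
log2(5.924/56.87) = -3.263  (HIF4)
log2(29.67/516.6) = -4.122  (TP8)
log2(12.36/0.990) = 3.642  (KLF2)
KLF2 is most strongly upregulated.

3.642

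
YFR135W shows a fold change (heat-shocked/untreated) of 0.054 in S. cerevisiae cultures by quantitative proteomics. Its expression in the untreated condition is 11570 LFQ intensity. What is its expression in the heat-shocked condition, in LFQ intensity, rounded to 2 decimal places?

heat-shocked expression = 11570 × 0.054 = 624.78

624.78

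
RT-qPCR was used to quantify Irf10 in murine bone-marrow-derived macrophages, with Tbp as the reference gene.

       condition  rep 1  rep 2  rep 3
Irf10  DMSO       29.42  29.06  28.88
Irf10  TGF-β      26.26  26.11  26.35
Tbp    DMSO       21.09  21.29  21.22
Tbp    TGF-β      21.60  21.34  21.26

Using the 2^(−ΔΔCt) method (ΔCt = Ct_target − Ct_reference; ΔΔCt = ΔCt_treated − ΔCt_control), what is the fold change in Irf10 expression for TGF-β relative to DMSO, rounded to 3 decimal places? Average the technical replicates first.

8.456

Mean Ct: Irf10 DMSO 29.120; Irf10 TGF-β 26.240; Tbp DMSO 21.200; Tbp TGF-β 21.400
ΔCt(DMSO) = 29.120 − 21.200 = 7.920
ΔCt(TGF-β) = 26.240 − 21.400 = 4.840
ΔΔCt = 4.840 − 7.920 = -3.080
Fold change = 2^(−(-3.080)) = 2^3.080 = 8.4561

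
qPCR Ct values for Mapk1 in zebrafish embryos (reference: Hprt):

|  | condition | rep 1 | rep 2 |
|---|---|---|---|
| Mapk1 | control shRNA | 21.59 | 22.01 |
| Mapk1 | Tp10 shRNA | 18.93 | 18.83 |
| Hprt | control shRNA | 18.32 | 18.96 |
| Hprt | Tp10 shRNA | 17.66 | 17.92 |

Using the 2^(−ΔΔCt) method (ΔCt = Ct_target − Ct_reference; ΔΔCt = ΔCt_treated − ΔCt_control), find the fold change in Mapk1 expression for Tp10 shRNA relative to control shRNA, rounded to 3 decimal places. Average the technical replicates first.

4.199

Mean Ct: Mapk1 control shRNA 21.800; Mapk1 Tp10 shRNA 18.880; Hprt control shRNA 18.640; Hprt Tp10 shRNA 17.790
ΔCt(control shRNA) = 21.800 − 18.640 = 3.160
ΔCt(Tp10 shRNA) = 18.880 − 17.790 = 1.090
ΔΔCt = 1.090 − 3.160 = -2.070
Fold change = 2^(−(-2.070)) = 2^2.070 = 4.1989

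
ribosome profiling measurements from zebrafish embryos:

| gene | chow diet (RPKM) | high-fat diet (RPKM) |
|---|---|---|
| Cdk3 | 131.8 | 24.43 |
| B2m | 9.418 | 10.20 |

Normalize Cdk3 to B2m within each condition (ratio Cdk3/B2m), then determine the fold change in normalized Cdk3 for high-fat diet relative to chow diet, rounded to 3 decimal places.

0.171

Cdk3/B2m (chow diet) = 131.8 / 9.418 = 13.994
Cdk3/B2m (high-fat diet) = 24.43 / 10.20 = 2.3951
Fold change = 2.3951 / 13.994 = 0.1711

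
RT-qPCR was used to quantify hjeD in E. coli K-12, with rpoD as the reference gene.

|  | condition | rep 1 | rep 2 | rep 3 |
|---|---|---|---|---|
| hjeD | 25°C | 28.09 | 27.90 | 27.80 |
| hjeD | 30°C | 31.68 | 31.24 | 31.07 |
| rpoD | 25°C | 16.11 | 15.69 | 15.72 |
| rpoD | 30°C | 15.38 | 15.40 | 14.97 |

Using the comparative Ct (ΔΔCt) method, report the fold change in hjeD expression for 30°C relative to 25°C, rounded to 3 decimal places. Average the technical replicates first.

0.063

Mean Ct: hjeD 25°C 27.930; hjeD 30°C 31.330; rpoD 25°C 15.840; rpoD 30°C 15.250
ΔCt(25°C) = 27.930 − 15.840 = 12.090
ΔCt(30°C) = 31.330 − 15.250 = 16.080
ΔΔCt = 16.080 − 12.090 = 3.990
Fold change = 2^(−3.990) = 0.0629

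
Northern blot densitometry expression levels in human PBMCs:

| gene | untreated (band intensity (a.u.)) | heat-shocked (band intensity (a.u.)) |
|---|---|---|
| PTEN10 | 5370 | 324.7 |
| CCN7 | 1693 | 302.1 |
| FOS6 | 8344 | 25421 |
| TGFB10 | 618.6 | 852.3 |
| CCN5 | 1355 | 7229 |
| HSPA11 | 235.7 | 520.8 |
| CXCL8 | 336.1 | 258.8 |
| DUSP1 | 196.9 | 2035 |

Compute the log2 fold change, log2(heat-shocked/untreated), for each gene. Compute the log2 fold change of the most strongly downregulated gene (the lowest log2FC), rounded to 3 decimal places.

-4.048

log2(324.7/5370) = -4.048  (PTEN10)
log2(302.1/1693) = -2.486  (CCN7)
log2(25421/8344) = 1.607  (FOS6)
log2(852.3/618.6) = 0.462  (TGFB10)
log2(7229/1355) = 2.416  (CCN5)
log2(520.8/235.7) = 1.144  (HSPA11)
log2(258.8/336.1) = -0.377  (CXCL8)
log2(2035/196.9) = 3.369  (DUSP1)
PTEN10 is most strongly downregulated.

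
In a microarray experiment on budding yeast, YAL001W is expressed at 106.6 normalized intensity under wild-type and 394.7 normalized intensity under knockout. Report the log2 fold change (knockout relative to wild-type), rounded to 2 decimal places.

Fold change = 394.7 / 106.6 = 3.7026
log2(3.7026) = 1.889

1.89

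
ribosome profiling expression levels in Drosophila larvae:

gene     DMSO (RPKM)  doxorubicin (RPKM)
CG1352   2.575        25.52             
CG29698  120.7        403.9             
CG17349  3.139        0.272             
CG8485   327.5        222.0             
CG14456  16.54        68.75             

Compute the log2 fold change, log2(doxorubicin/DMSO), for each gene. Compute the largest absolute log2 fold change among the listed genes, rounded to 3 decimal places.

log2(25.52/2.575) = 3.309  (CG1352)
log2(403.9/120.7) = 1.743  (CG29698)
log2(0.272/3.139) = -3.529  (CG17349)
log2(222.0/327.5) = -0.561  (CG8485)
log2(68.75/16.54) = 2.055  (CG14456)
The largest magnitude belongs to CG17349.

3.529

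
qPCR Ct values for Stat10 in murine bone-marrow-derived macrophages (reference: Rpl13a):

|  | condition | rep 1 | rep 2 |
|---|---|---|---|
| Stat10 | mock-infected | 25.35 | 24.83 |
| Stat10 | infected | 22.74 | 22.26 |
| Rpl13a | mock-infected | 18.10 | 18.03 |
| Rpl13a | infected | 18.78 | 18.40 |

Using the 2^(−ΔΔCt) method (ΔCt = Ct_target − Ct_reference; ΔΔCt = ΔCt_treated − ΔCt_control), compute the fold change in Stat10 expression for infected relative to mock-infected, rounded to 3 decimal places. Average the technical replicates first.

8.664

Mean Ct: Stat10 mock-infected 25.090; Stat10 infected 22.500; Rpl13a mock-infected 18.065; Rpl13a infected 18.590
ΔCt(mock-infected) = 25.090 − 18.065 = 7.025
ΔCt(infected) = 22.500 − 18.590 = 3.910
ΔΔCt = 3.910 − 7.025 = -3.115
Fold change = 2^(−(-3.115)) = 2^3.115 = 8.6638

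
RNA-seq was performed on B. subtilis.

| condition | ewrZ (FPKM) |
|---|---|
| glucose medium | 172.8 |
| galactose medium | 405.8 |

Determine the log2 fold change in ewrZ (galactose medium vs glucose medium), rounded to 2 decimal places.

Fold change = 405.8 / 172.8 = 2.3484
log2(2.3484) = 1.232

1.23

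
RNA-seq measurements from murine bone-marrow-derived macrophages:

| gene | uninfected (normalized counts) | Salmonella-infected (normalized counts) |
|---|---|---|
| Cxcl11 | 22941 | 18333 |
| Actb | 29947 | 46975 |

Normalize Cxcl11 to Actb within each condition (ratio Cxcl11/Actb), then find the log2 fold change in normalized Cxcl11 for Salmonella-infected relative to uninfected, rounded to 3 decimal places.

-0.973

Cxcl11/Actb (uninfected) = 22941 / 29947 = 0.76605
Cxcl11/Actb (Salmonella-infected) = 18333 / 46975 = 0.39027
Fold change = 0.39027 / 0.76605 = 0.5095
log2(0.5095) = -0.9730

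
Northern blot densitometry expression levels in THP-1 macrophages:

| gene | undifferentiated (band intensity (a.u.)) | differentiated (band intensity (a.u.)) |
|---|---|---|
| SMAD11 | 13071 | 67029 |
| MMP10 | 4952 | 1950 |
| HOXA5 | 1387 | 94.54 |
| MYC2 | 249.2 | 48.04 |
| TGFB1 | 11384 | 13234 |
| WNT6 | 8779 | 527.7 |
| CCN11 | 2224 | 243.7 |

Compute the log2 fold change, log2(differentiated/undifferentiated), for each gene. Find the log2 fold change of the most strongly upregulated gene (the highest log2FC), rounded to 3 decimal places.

log2(67029/13071) = 2.358  (SMAD11)
log2(1950/4952) = -1.345  (MMP10)
log2(94.54/1387) = -3.875  (HOXA5)
log2(48.04/249.2) = -2.375  (MYC2)
log2(13234/11384) = 0.217  (TGFB1)
log2(527.7/8779) = -4.056  (WNT6)
log2(243.7/2224) = -3.190  (CCN11)
SMAD11 is most strongly upregulated.

2.358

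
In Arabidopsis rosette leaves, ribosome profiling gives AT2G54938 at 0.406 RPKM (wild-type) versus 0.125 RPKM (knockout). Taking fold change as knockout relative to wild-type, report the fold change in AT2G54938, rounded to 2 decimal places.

0.31

Fold change = 0.125 / 0.406 = 0.308
AT2G54938 is downregulated.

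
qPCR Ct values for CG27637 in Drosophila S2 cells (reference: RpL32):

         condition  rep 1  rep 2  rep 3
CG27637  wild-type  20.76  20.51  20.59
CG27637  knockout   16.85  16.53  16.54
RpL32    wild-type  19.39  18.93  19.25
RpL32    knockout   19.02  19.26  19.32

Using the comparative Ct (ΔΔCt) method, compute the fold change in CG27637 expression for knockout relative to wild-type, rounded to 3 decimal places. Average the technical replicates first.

Mean Ct: CG27637 wild-type 20.620; CG27637 knockout 16.640; RpL32 wild-type 19.190; RpL32 knockout 19.200
ΔCt(wild-type) = 20.620 − 19.190 = 1.430
ΔCt(knockout) = 16.640 − 19.200 = -2.560
ΔΔCt = -2.560 − 1.430 = -3.990
Fold change = 2^(−(-3.990)) = 2^3.990 = 15.8895

15.889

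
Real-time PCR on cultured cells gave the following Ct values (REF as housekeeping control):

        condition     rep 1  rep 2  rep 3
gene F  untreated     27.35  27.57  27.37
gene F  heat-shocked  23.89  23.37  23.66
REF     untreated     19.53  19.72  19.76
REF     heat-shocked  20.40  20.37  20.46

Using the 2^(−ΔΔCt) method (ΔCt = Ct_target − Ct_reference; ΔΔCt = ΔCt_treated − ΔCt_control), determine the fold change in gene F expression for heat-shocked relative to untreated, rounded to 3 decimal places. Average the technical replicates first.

23.103

Mean Ct: gene F untreated 27.430; gene F heat-shocked 23.640; REF untreated 19.670; REF heat-shocked 20.410
ΔCt(untreated) = 27.430 − 19.670 = 7.760
ΔCt(heat-shocked) = 23.640 − 20.410 = 3.230
ΔΔCt = 3.230 − 7.760 = -4.530
Fold change = 2^(−(-4.530)) = 2^4.530 = 23.1029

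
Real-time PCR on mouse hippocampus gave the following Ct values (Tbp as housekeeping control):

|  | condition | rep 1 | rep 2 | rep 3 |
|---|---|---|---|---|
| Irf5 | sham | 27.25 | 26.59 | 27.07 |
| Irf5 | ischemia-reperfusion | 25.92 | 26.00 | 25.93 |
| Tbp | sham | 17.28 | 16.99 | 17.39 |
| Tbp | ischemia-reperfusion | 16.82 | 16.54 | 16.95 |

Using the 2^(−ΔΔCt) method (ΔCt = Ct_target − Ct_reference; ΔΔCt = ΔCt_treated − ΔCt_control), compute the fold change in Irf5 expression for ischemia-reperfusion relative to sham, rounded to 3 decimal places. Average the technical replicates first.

1.485

Mean Ct: Irf5 sham 26.970; Irf5 ischemia-reperfusion 25.950; Tbp sham 17.220; Tbp ischemia-reperfusion 16.770
ΔCt(sham) = 26.970 − 17.220 = 9.750
ΔCt(ischemia-reperfusion) = 25.950 − 16.770 = 9.180
ΔΔCt = 9.180 − 9.750 = -0.570
Fold change = 2^(−(-0.570)) = 2^0.570 = 1.4845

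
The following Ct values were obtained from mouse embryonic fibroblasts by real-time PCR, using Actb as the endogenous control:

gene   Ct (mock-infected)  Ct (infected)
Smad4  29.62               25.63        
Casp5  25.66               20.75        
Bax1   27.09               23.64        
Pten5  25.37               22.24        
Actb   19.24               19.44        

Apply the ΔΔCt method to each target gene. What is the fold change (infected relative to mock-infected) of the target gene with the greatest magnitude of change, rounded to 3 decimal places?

Smad4: ΔΔCt = (25.63−19.44) − (29.62−19.24) = 6.19 − 10.38 = -4.19; fold change = 2^4.19 = 18.252
Casp5: ΔΔCt = (20.75−19.44) − (25.66−19.24) = 1.31 − 6.42 = -5.11; fold change = 2^5.11 = 34.535
Bax1: ΔΔCt = (23.64−19.44) − (27.09−19.24) = 4.20 − 7.85 = -3.65; fold change = 2^3.65 = 12.553
Pten5: ΔΔCt = (22.24−19.44) − (25.37−19.24) = 2.80 − 6.13 = -3.33; fold change = 2^3.33 = 10.056
Casp5 has the largest |ΔΔCt| = 5.11.

34.535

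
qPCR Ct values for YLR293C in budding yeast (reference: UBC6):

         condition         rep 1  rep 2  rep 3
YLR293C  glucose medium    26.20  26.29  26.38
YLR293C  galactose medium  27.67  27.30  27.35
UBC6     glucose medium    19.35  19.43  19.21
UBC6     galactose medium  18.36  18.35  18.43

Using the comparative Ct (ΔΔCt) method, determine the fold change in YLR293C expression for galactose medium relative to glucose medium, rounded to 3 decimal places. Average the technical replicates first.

0.233

Mean Ct: YLR293C glucose medium 26.290; YLR293C galactose medium 27.440; UBC6 glucose medium 19.330; UBC6 galactose medium 18.380
ΔCt(glucose medium) = 26.290 − 19.330 = 6.960
ΔCt(galactose medium) = 27.440 − 18.380 = 9.060
ΔΔCt = 9.060 − 6.960 = 2.100
Fold change = 2^(−2.100) = 0.2333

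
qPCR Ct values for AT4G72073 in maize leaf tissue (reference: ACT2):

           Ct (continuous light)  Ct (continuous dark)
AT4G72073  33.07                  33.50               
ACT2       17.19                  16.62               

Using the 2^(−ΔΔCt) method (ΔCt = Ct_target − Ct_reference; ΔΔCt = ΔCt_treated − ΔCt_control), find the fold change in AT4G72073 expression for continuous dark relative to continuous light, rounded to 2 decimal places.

0.50

ΔCt(continuous light) = 33.070 − 17.190 = 15.880
ΔCt(continuous dark) = 33.500 − 16.620 = 16.880
ΔΔCt = 16.880 − 15.880 = 1.000
Fold change = 2^(−1.000) = 0.500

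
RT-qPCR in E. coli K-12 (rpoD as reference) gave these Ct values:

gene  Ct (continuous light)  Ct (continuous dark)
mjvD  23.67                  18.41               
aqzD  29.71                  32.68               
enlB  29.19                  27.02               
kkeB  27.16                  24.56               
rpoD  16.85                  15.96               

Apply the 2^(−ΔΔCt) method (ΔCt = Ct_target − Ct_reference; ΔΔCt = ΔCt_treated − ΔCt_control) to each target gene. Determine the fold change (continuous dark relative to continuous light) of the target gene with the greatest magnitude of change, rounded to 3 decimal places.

20.678

mjvD: ΔΔCt = (18.41−15.96) − (23.67−16.85) = 2.45 − 6.82 = -4.37; fold change = 2^4.37 = 20.678
aqzD: ΔΔCt = (32.68−15.96) − (29.71−16.85) = 16.72 − 12.86 = 3.86; fold change = 2^-3.86 = 0.069
enlB: ΔΔCt = (27.02−15.96) − (29.19−16.85) = 11.06 − 12.34 = -1.28; fold change = 2^1.28 = 2.428
kkeB: ΔΔCt = (24.56−15.96) − (27.16−16.85) = 8.60 − 10.31 = -1.71; fold change = 2^1.71 = 3.272
mjvD has the largest |ΔΔCt| = 4.37.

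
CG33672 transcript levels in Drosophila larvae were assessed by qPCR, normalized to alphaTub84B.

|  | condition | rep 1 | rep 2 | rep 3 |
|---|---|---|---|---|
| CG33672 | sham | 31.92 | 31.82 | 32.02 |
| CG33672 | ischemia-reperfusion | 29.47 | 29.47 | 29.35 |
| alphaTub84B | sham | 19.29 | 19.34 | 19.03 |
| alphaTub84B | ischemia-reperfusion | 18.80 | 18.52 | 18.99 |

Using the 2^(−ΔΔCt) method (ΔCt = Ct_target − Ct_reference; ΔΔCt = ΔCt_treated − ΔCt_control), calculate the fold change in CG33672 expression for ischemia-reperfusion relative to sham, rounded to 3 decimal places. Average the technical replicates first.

Mean Ct: CG33672 sham 31.920; CG33672 ischemia-reperfusion 29.430; alphaTub84B sham 19.220; alphaTub84B ischemia-reperfusion 18.770
ΔCt(sham) = 31.920 − 19.220 = 12.700
ΔCt(ischemia-reperfusion) = 29.430 − 18.770 = 10.660
ΔΔCt = 10.660 − 12.700 = -2.040
Fold change = 2^(−(-2.040)) = 2^2.040 = 4.1125

4.112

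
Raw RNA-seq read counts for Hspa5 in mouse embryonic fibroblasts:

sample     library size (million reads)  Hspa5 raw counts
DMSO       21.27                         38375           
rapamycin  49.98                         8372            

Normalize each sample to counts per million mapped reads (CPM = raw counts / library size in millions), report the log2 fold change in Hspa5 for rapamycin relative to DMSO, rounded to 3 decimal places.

CPM(DMSO) = 38375 / 21.27 = 1804.1843
CPM(rapamycin) = 8372 / 49.98 = 167.5070
Fold change = 167.5070 / 1804.1843 = 0.09284
log2(0.09284) = -3.4291

-3.429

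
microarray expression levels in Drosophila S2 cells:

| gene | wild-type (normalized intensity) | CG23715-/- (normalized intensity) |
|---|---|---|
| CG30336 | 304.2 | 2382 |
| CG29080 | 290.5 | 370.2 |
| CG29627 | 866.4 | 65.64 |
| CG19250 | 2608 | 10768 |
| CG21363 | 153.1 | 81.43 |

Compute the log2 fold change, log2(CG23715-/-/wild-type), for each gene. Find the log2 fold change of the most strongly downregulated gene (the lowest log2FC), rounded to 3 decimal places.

log2(2382/304.2) = 2.969  (CG30336)
log2(370.2/290.5) = 0.350  (CG29080)
log2(65.64/866.4) = -3.722  (CG29627)
log2(10768/2608) = 2.046  (CG19250)
log2(81.43/153.1) = -0.911  (CG21363)
CG29627 is most strongly downregulated.

-3.722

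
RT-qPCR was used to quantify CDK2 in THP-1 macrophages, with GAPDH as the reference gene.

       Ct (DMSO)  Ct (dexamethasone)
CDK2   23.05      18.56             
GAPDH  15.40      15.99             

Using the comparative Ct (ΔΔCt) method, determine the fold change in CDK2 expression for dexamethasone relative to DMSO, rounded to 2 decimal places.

33.82

ΔCt(DMSO) = 23.050 − 15.400 = 7.650
ΔCt(dexamethasone) = 18.560 − 15.990 = 2.570
ΔΔCt = 2.570 − 7.650 = -5.080
Fold change = 2^(−(-5.080)) = 2^5.080 = 33.825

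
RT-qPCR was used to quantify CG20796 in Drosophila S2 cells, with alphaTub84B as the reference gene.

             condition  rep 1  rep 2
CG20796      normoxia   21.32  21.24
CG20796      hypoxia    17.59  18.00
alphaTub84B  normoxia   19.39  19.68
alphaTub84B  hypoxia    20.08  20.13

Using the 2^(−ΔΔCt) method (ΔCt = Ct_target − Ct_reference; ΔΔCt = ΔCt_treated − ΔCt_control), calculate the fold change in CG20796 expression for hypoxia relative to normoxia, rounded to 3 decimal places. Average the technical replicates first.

16.622

Mean Ct: CG20796 normoxia 21.280; CG20796 hypoxia 17.795; alphaTub84B normoxia 19.535; alphaTub84B hypoxia 20.105
ΔCt(normoxia) = 21.280 − 19.535 = 1.745
ΔCt(hypoxia) = 17.795 − 20.105 = -2.310
ΔΔCt = -2.310 − 1.745 = -4.055
Fold change = 2^(−(-4.055)) = 2^4.055 = 16.6217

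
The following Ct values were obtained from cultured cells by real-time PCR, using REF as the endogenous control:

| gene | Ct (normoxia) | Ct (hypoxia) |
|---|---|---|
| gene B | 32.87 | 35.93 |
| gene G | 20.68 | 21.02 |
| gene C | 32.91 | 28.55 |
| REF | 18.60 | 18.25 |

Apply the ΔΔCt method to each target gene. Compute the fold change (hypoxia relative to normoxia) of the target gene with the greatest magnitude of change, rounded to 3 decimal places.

16.111

gene B: ΔΔCt = (35.93−18.25) − (32.87−18.60) = 17.68 − 14.27 = 3.41; fold change = 2^-3.41 = 0.094
gene G: ΔΔCt = (21.02−18.25) − (20.68−18.60) = 2.77 − 2.08 = 0.69; fold change = 2^-0.69 = 0.620
gene C: ΔΔCt = (28.55−18.25) − (32.91−18.60) = 10.30 − 14.31 = -4.01; fold change = 2^4.01 = 16.111
gene C has the largest |ΔΔCt| = 4.01.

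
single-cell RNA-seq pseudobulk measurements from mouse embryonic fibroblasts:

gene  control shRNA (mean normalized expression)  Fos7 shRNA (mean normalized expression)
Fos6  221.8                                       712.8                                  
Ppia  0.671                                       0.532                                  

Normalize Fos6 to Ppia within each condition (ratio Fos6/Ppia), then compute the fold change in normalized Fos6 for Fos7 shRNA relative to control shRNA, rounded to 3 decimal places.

Fos6/Ppia (control shRNA) = 221.8 / 0.671 = 330.55
Fos6/Ppia (Fos7 shRNA) = 712.8 / 0.532 = 1339.8
Fold change = 1339.8 / 330.55 = 4.0534

4.053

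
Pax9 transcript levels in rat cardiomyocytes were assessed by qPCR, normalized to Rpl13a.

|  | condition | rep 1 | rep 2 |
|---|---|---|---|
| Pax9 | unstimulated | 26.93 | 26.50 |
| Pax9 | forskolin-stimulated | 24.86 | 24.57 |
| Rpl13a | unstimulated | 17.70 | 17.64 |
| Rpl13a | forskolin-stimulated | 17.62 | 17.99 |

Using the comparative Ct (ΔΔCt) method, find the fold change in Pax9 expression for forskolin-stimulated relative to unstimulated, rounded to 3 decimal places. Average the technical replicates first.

4.392

Mean Ct: Pax9 unstimulated 26.715; Pax9 forskolin-stimulated 24.715; Rpl13a unstimulated 17.670; Rpl13a forskolin-stimulated 17.805
ΔCt(unstimulated) = 26.715 − 17.670 = 9.045
ΔCt(forskolin-stimulated) = 24.715 − 17.805 = 6.910
ΔΔCt = 6.910 − 9.045 = -2.135
Fold change = 2^(−(-2.135)) = 2^2.135 = 4.3924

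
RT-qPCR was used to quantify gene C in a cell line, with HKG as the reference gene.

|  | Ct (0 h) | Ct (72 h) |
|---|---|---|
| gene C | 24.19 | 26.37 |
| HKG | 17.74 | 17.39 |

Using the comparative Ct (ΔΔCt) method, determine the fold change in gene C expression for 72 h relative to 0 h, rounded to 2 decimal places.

ΔCt(0 h) = 24.190 − 17.740 = 6.450
ΔCt(72 h) = 26.370 − 17.390 = 8.980
ΔΔCt = 8.980 − 6.450 = 2.530
Fold change = 2^(−2.530) = 0.173

0.17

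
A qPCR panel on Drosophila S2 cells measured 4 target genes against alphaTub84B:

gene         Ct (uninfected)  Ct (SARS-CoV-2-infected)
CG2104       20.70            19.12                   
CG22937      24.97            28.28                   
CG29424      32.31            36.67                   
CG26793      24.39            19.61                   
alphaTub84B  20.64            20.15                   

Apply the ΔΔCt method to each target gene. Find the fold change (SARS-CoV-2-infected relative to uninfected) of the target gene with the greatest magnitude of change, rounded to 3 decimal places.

CG2104: ΔΔCt = (19.12−20.15) − (20.70−20.64) = -1.03 − 0.06 = -1.09; fold change = 2^1.09 = 2.129
CG22937: ΔΔCt = (28.28−20.15) − (24.97−20.64) = 8.13 − 4.33 = 3.80; fold change = 2^-3.80 = 0.072
CG29424: ΔΔCt = (36.67−20.15) − (32.31−20.64) = 16.52 − 11.67 = 4.85; fold change = 2^-4.85 = 0.035
CG26793: ΔΔCt = (19.61−20.15) − (24.39−20.64) = -0.54 − 3.75 = -4.29; fold change = 2^4.29 = 19.562
CG29424 has the largest |ΔΔCt| = 4.85.

0.035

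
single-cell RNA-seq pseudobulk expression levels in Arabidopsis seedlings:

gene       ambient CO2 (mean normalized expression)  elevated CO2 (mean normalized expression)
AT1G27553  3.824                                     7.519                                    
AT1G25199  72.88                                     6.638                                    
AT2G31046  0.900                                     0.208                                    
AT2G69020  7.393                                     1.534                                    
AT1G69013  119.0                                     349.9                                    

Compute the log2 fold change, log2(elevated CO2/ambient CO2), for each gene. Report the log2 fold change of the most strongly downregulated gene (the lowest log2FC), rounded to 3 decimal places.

-3.457

log2(7.519/3.824) = 0.975  (AT1G27553)
log2(6.638/72.88) = -3.457  (AT1G25199)
log2(0.208/0.900) = -2.113  (AT2G31046)
log2(1.534/7.393) = -2.269  (AT2G69020)
log2(349.9/119.0) = 1.556  (AT1G69013)
AT1G25199 is most strongly downregulated.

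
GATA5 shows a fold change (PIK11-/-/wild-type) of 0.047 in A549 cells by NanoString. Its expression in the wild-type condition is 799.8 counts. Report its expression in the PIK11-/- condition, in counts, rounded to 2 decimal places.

37.59

PIK11-/- expression = 799.8 × 0.047 = 37.59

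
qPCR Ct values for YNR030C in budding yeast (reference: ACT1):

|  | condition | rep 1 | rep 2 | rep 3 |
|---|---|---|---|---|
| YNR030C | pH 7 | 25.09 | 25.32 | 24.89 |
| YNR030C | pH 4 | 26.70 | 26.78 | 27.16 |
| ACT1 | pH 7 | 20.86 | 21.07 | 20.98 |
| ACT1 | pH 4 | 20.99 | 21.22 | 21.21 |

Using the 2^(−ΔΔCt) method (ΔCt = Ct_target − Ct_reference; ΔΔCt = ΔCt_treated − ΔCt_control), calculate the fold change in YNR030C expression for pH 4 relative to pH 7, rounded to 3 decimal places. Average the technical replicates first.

0.328

Mean Ct: YNR030C pH 7 25.100; YNR030C pH 4 26.880; ACT1 pH 7 20.970; ACT1 pH 4 21.140
ΔCt(pH 7) = 25.100 − 20.970 = 4.130
ΔCt(pH 4) = 26.880 − 21.140 = 5.740
ΔΔCt = 5.740 − 4.130 = 1.610
Fold change = 2^(−1.610) = 0.3276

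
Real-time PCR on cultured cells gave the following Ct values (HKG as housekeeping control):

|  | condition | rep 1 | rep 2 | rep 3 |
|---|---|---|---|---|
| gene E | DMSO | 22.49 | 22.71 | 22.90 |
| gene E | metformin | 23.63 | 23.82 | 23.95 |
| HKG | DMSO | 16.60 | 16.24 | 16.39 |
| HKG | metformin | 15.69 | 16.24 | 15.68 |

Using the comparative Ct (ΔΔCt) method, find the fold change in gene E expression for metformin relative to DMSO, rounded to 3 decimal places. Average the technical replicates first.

0.321

Mean Ct: gene E DMSO 22.700; gene E metformin 23.800; HKG DMSO 16.410; HKG metformin 15.870
ΔCt(DMSO) = 22.700 − 16.410 = 6.290
ΔCt(metformin) = 23.800 − 15.870 = 7.930
ΔΔCt = 7.930 − 6.290 = 1.640
Fold change = 2^(−1.640) = 0.3209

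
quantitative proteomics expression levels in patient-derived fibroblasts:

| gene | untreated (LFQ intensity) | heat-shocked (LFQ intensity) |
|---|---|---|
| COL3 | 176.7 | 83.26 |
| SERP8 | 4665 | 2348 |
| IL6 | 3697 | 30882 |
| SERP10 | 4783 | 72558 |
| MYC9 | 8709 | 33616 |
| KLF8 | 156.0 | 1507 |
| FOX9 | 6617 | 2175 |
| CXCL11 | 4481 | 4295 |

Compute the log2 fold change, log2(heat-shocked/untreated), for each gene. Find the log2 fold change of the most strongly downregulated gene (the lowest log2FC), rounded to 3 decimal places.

log2(83.26/176.7) = -1.086  (COL3)
log2(2348/4665) = -0.990  (SERP8)
log2(30882/3697) = 3.062  (IL6)
log2(72558/4783) = 3.923  (SERP10)
log2(33616/8709) = 1.949  (MYC9)
log2(1507/156.0) = 3.272  (KLF8)
log2(2175/6617) = -1.605  (FOX9)
log2(4295/4481) = -0.061  (CXCL11)
FOX9 is most strongly downregulated.

-1.605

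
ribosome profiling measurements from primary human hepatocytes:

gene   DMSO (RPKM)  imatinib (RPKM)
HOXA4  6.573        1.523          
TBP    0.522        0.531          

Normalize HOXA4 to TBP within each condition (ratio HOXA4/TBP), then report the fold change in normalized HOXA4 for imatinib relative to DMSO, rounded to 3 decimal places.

HOXA4/TBP (DMSO) = 6.573 / 0.522 = 12.592
HOXA4/TBP (imatinib) = 1.523 / 0.531 = 2.8682
Fold change = 2.8682 / 12.592 = 0.2278

0.228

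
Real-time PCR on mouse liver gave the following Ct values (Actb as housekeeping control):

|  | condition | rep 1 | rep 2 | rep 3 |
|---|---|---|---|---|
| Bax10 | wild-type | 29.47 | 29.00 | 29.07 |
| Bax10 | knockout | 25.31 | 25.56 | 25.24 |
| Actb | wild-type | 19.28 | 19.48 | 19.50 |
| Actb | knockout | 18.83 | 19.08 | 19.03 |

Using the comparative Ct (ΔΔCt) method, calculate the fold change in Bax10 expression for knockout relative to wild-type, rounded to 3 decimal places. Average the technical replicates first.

Mean Ct: Bax10 wild-type 29.180; Bax10 knockout 25.370; Actb wild-type 19.420; Actb knockout 18.980
ΔCt(wild-type) = 29.180 − 19.420 = 9.760
ΔCt(knockout) = 25.370 − 18.980 = 6.390
ΔΔCt = 6.390 − 9.760 = -3.370
Fold change = 2^(−(-3.370)) = 2^3.370 = 10.3388

10.339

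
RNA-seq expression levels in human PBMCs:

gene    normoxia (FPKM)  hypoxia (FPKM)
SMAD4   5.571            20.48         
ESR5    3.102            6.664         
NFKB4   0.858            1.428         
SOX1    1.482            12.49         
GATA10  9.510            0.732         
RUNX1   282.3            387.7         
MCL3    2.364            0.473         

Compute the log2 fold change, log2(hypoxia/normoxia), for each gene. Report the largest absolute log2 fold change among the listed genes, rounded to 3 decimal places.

3.700

log2(20.48/5.571) = 1.878  (SMAD4)
log2(6.664/3.102) = 1.103  (ESR5)
log2(1.428/0.858) = 0.735  (NFKB4)
log2(12.49/1.482) = 3.075  (SOX1)
log2(0.732/9.510) = -3.700  (GATA10)
log2(387.7/282.3) = 0.458  (RUNX1)
log2(0.473/2.364) = -2.321  (MCL3)
The largest magnitude belongs to GATA10.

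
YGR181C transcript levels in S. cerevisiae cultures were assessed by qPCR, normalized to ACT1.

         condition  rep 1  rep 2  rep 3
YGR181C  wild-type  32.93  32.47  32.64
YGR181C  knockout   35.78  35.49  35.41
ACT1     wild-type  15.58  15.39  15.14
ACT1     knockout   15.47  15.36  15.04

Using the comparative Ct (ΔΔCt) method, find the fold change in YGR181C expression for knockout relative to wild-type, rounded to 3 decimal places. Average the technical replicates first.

0.129

Mean Ct: YGR181C wild-type 32.680; YGR181C knockout 35.560; ACT1 wild-type 15.370; ACT1 knockout 15.290
ΔCt(wild-type) = 32.680 − 15.370 = 17.310
ΔCt(knockout) = 35.560 − 15.290 = 20.270
ΔΔCt = 20.270 − 17.310 = 2.960
Fold change = 2^(−2.960) = 0.1285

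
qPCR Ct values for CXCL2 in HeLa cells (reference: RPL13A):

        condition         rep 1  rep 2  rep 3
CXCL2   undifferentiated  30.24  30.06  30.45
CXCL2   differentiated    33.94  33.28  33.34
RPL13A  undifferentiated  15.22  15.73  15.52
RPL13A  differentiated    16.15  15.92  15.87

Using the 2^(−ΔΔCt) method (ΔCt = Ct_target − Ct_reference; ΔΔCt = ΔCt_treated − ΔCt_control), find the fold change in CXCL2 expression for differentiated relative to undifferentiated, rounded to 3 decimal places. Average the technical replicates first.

0.146

Mean Ct: CXCL2 undifferentiated 30.250; CXCL2 differentiated 33.520; RPL13A undifferentiated 15.490; RPL13A differentiated 15.980
ΔCt(undifferentiated) = 30.250 − 15.490 = 14.760
ΔCt(differentiated) = 33.520 − 15.980 = 17.540
ΔΔCt = 17.540 − 14.760 = 2.780
Fold change = 2^(−2.780) = 0.1456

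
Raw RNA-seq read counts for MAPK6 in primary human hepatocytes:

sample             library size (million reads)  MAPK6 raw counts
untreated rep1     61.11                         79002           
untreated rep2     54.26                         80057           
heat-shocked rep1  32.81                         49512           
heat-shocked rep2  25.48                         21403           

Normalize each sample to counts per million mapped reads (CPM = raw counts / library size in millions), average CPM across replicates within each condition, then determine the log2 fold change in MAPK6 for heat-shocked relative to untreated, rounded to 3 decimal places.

-0.237

CPM(untreated rep1) = 79002 / 61.11 = 1292.7835
CPM(untreated rep2) = 80057 / 54.26 = 1475.4331
CPM(heat-shocked rep1) = 49512 / 32.81 = 1509.0521
CPM(heat-shocked rep2) = 21403 / 25.48 = 839.9922
mean CPM(untreated) = 1384.1083; mean CPM(heat-shocked) = 1174.5221
Fold change = 1174.5221 / 1384.1083 = 0.84858
log2(0.84858) = -0.2369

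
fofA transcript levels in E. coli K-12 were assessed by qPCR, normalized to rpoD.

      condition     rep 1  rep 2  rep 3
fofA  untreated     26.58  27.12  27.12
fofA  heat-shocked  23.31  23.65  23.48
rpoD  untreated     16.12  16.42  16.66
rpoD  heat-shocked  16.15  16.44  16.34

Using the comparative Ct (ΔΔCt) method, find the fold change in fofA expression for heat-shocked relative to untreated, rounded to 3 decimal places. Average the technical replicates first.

10.339

Mean Ct: fofA untreated 26.940; fofA heat-shocked 23.480; rpoD untreated 16.400; rpoD heat-shocked 16.310
ΔCt(untreated) = 26.940 − 16.400 = 10.540
ΔCt(heat-shocked) = 23.480 − 16.310 = 7.170
ΔΔCt = 7.170 − 10.540 = -3.370
Fold change = 2^(−(-3.370)) = 2^3.370 = 10.3388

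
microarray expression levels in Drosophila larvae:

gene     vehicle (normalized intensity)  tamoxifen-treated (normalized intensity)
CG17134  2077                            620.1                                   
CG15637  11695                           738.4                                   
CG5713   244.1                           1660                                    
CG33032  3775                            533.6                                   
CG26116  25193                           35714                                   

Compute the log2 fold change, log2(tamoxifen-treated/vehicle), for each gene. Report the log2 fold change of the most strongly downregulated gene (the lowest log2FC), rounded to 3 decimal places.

log2(620.1/2077) = -1.744  (CG17134)
log2(738.4/11695) = -3.985  (CG15637)
log2(1660/244.1) = 2.766  (CG5713)
log2(533.6/3775) = -2.823  (CG33032)
log2(35714/25193) = 0.503  (CG26116)
CG15637 is most strongly downregulated.

-3.985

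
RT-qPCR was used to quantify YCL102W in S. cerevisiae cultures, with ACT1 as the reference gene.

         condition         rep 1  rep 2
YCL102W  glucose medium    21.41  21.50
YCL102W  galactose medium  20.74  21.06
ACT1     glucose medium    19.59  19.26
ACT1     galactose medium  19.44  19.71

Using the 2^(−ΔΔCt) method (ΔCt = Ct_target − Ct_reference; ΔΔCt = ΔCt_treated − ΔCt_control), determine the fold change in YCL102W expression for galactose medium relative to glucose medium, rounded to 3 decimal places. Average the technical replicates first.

Mean Ct: YCL102W glucose medium 21.455; YCL102W galactose medium 20.900; ACT1 glucose medium 19.425; ACT1 galactose medium 19.575
ΔCt(glucose medium) = 21.455 − 19.425 = 2.030
ΔCt(galactose medium) = 20.900 − 19.575 = 1.325
ΔΔCt = 1.325 − 2.030 = -0.705
Fold change = 2^(−(-0.705)) = 2^0.705 = 1.6301

1.630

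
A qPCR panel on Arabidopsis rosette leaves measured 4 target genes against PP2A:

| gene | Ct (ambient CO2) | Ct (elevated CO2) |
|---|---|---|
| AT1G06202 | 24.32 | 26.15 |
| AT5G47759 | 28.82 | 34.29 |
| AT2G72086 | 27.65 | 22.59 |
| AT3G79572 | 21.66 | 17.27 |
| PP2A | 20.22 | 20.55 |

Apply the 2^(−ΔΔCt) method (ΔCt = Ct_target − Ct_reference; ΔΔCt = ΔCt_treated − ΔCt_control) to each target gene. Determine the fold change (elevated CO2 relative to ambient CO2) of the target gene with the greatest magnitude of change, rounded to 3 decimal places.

41.933

AT1G06202: ΔΔCt = (26.15−20.55) − (24.32−20.22) = 5.60 − 4.10 = 1.50; fold change = 2^-1.50 = 0.354
AT5G47759: ΔΔCt = (34.29−20.55) − (28.82−20.22) = 13.74 − 8.60 = 5.14; fold change = 2^-5.14 = 0.028
AT2G72086: ΔΔCt = (22.59−20.55) − (27.65−20.22) = 2.04 − 7.43 = -5.39; fold change = 2^5.39 = 41.933
AT3G79572: ΔΔCt = (17.27−20.55) − (21.66−20.22) = -3.28 − 1.44 = -4.72; fold change = 2^4.72 = 26.355
AT2G72086 has the largest |ΔΔCt| = 5.39.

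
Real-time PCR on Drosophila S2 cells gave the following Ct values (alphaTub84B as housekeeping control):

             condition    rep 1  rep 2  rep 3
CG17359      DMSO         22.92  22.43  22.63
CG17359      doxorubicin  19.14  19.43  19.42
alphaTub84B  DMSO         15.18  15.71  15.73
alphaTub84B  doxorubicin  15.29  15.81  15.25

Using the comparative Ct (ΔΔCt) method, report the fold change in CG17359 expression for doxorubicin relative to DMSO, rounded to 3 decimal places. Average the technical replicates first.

9.448

Mean Ct: CG17359 DMSO 22.660; CG17359 doxorubicin 19.330; alphaTub84B DMSO 15.540; alphaTub84B doxorubicin 15.450
ΔCt(DMSO) = 22.660 − 15.540 = 7.120
ΔCt(doxorubicin) = 19.330 − 15.450 = 3.880
ΔΔCt = 3.880 − 7.120 = -3.240
Fold change = 2^(−(-3.240)) = 2^3.240 = 9.4479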